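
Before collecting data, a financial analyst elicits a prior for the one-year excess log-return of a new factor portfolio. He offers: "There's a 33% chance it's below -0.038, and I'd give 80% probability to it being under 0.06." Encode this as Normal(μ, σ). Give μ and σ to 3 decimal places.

μ = -0.004, σ = 0.076

The p-quantile of Normal(μ,σ) is μ + z_p·σ, with z_{0.33} = -0.4399 and z_{0.8} = 0.8416.
Eliminate σ: μ = (z₂·x₁ − z₁·x₂)/(z₂ − z₁) = (0.8416·-0.038 − (-0.4399)·0.06)/1.282 = -0.004.
Then σ = (x₂ − x₁)/(z₂ − z₁) = (0.06 − -0.038)/1.282 = 0.076.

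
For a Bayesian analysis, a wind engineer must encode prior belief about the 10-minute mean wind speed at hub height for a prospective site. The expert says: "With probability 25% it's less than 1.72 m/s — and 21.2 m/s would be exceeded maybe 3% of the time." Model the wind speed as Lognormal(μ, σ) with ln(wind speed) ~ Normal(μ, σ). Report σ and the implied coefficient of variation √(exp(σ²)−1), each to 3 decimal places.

σ ≈ 0.983, CV ≈ 1.276

If T ~ Lognormal(μ,σ) then ln T ~ Normal(μ,σ), so the p-quantile of ln T is μ + z_p·σ.
ln(1.72) = 0.5423 and ln(21.2) = 3.054; z_{0.25} = -0.6745, z_{0.97} = 1.881.
σ = (3.054 − 0.5423)/(1.881 − (-0.6745)) = 0.983.
μ = 0.5423 − (-0.6745)·0.983 = 1.205.
CV = √(exp(σ²)−1) = √(exp(0.9662)−1) = 1.276.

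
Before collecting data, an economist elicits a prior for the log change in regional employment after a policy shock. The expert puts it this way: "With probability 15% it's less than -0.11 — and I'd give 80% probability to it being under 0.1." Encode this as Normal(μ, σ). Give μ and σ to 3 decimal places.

The p-quantile of Normal(μ,σ) is μ + z_p·σ, with z_{0.15} = -1.036 and z_{0.8} = 0.8416.
Eliminate σ: μ = (z₂·x₁ − z₁·x₂)/(z₂ − z₁) = (0.8416·-0.11 − (-1.036)·0.1)/1.878 = 0.006.
Then σ = (x₂ − x₁)/(z₂ − z₁) = (0.1 − -0.11)/1.878 = 0.112.

μ = 0.006, σ = 0.112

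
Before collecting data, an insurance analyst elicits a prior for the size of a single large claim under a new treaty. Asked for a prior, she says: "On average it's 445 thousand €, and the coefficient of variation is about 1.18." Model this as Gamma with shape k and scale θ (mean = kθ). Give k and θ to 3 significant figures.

For Gamma(k, scale θ): mean = kθ, variance = kθ², so CV = 1/√k.
CV = 1.18, hence k = 1/CV² = 0.718.
Then θ = mean/k = 445/0.718 = 620.

k ≈ 0.718, θ ≈ 620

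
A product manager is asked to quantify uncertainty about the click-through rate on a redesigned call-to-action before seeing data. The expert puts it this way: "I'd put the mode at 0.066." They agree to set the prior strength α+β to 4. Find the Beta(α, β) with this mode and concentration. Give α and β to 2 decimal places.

For α,β > 1 the Beta mode is (α−1)/(α+β−2). With α+β = 4, the mode is (α−1)/2.
Set (α−1)/2 = 0.066 → α = 1 + 0.066·2 = 1.13.
β = 4 − α = 2.87.

α = 1.13, β = 2.87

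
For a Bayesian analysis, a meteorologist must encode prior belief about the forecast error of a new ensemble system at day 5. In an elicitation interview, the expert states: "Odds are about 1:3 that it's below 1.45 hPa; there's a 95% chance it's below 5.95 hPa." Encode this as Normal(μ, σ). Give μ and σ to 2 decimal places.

μ = 2.76, σ = 1.94

The p-quantile of Normal(μ,σ) is μ + z_p·σ, with z_{0.25} = -0.6745 and z_{0.95} = 1.645.
Eliminate σ: μ = (z₂·x₁ − z₁·x₂)/(z₂ − z₁) = (1.645·1.45 − (-0.6745)·5.95)/2.319 = 2.76.
Then σ = (x₂ − x₁)/(z₂ − z₁) = (5.95 − 1.45)/2.319 = 1.94.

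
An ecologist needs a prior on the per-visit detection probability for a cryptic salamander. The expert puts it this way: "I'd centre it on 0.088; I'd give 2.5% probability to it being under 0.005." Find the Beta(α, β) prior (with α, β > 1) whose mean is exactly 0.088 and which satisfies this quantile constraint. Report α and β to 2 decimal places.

With mean 0.088 fixed, write α = 0.088s, β = 0.912s where s = α+β.
Need P(θ < 0.005) = 0.025 under Beta(0.088s, 0.912s). Normal approximation: (q−m)/√(m(1−m)/s) ≈ z_{0.025} = -1.96, so s ≈ 0.088·0.912·(-1.96)²/(0.005−0.088)² = 44.8.
At s = 44.8: P(θ<0.005) ≈ 0.000. Adjusting to match 0.025 gives s ≈ 14.81.
So α = 0.088·14.81 ≈ 1.30, β = 0.912·14.81 ≈ 13.50.

α ≈ 1.30, β ≈ 13.50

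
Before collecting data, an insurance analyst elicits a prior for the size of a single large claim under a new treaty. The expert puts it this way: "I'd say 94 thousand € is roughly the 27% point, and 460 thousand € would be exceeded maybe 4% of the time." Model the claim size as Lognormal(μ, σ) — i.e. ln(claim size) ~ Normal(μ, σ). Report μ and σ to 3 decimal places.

μ ≈ 4.955, σ ≈ 0.672

If T ~ Lognormal(μ,σ) then ln T ~ Normal(μ,σ), so the p-quantile of ln T is μ + z_p·σ.
ln(94) = 4.543 and ln(460) = 6.131; z_{0.27} = -0.6128, z_{0.96} = 1.751.
σ = (6.131 − 4.543)/(1.751 − (-0.6128)) = 0.672.
μ = 4.543 − (-0.6128)·0.672 = 4.955.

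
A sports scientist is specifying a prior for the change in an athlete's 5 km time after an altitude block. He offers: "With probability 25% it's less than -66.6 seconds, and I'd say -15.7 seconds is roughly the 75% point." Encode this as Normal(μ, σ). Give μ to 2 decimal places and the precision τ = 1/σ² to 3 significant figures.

The p-quantile of Normal(μ,σ) is μ + z_p·σ, with z_{0.25} = -0.6745 and z_{0.75} = 0.6745.
Eliminate σ: μ = (z₂·x₁ − z₁·x₂)/(z₂ − z₁) = (0.6745·-66.6 − (-0.6745)·-15.7)/1.349 = -41.15.
Then σ = (x₂ − x₁)/(z₂ − z₁) = (-15.7 − -66.6)/1.349 = 37.73.
Precision τ = 1/σ² = 1/37.73² = 0.000702.

μ = -41.15, τ = 0.000702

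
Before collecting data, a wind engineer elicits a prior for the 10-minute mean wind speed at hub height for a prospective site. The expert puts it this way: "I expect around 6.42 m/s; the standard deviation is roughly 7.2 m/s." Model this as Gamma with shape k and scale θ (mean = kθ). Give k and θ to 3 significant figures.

k ≈ 0.795, θ ≈ 8.07

For Gamma(k, scale θ): mean = kθ, variance = kθ², so CV = 1/√k.
CV = SD/mean = 7.2/6.42 = 1.121, hence k = 1/CV² = 0.795.
Then θ = mean/k = 6.42/0.795 = 8.07.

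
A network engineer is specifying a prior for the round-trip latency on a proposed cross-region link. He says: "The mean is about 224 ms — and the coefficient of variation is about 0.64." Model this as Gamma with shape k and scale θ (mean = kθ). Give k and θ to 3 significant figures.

For Gamma(k, scale θ): mean = kθ, variance = kθ², so CV = 1/√k.
CV = 0.64, hence k = 1/CV² = 2.44.
Then θ = mean/k = 224/2.44 = 91.8.

k ≈ 2.44, θ ≈ 91.8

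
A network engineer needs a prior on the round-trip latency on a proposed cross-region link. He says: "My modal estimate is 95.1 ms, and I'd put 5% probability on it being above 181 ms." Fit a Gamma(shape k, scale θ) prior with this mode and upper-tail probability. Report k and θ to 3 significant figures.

Gamma(k,θ) with k>1 has mode (k−1)θ, so θ = 95.1/(k−1).
Need P(X < 181) = 0.95 with θ tied to k this way. Start at k = 2, θ = 95.1: P(X<181) ≈ 0.567.
Too low — raise k to concentrate. Iterating converges to k ≈ 7.71.
Then θ = 95.1/(7.71−1) ≈ 14.2.

k ≈ 7.71, θ ≈ 14.2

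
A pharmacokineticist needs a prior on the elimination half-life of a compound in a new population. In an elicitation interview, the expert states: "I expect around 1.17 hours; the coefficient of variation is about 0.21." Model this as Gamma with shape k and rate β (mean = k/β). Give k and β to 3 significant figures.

For Gamma(k, rate β): mean = k/β, variance = k/β², so CV = 1/√k.
CV = 0.21, hence k = 1/CV² = 22.7.
Then β = k/mean = 22.7/1.17 = 19.4.

k ≈ 22.7, β ≈ 19.4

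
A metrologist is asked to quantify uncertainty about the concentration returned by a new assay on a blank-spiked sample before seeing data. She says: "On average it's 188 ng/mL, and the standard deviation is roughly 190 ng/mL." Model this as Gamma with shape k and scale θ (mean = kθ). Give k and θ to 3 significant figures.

k ≈ 0.979, θ ≈ 192

For Gamma(k, scale θ): mean = kθ, variance = kθ², so CV = 1/√k.
CV = SD/mean = 190/188 = 1.011, hence k = 1/CV² = 0.979.
Then θ = mean/k = 188/0.979 = 192.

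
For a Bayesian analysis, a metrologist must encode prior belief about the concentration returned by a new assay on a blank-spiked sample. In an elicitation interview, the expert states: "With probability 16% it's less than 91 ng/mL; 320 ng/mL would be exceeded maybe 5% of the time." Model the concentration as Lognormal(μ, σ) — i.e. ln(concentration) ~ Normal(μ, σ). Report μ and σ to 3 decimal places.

μ ≈ 4.985, σ ≈ 0.476

If T ~ Lognormal(μ,σ) then ln T ~ Normal(μ,σ), so the p-quantile of ln T is μ + z_p·σ.
ln(91) = 4.511 and ln(320) = 5.768; z_{0.16} = -0.9945, z_{0.95} = 1.645.
σ = (5.768 − 4.511)/(1.645 − (-0.9945)) = 0.476.
μ = 4.511 − (-0.9945)·0.476 = 4.985.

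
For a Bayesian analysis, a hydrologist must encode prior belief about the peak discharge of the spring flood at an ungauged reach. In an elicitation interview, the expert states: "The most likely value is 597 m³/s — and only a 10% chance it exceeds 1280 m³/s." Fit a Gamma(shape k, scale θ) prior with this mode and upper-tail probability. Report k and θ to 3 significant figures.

Gamma(k,θ) with k>1 has mode (k−1)θ, so θ = 597/(k−1).
Need P(X < 1280) = 0.9 with θ tied to k this way. Start at k = 2, θ = 597: P(X<1280) ≈ 0.632.
Too low — raise k to concentrate. Iterating converges to k ≈ 4.3.
Then θ = 597/(4.3−1) ≈ 181.

k ≈ 4.3, θ ≈ 181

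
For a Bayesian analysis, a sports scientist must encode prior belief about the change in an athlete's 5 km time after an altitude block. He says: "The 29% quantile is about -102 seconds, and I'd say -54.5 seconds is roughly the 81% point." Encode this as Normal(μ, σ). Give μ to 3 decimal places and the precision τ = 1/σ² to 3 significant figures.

The p-quantile of Normal(μ,σ) is μ + z_p·σ, with z_{0.29} = -0.5534 and z_{0.81} = 0.8779.
Eliminate σ: μ = (z₂·x₁ − z₁·x₂)/(z₂ − z₁) = (0.8779·-102 − (-0.5534)·-54.5)/1.431 = -83.635.
Then σ = (x₂ − x₁)/(z₂ − z₁) = (-54.5 − -102)/1.431 = 33.187.
Precision τ = 1/σ² = 1/33.19² = 0.000908.

μ = -83.635, τ = 0.000908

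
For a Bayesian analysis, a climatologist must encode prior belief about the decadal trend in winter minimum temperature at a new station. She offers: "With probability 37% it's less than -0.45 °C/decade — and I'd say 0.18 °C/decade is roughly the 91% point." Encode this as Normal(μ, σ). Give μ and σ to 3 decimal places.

μ = -0.325, σ = 0.377

The p-quantile of Normal(μ,σ) is μ + z_p·σ, with z_{0.37} = -0.3319 and z_{0.91} = 1.341.
Eliminate σ: μ = (z₂·x₁ − z₁·x₂)/(z₂ − z₁) = (1.341·-0.45 − (-0.3319)·0.18)/1.673 = -0.325.
Then σ = (x₂ − x₁)/(z₂ − z₁) = (0.18 − -0.45)/1.673 = 0.377.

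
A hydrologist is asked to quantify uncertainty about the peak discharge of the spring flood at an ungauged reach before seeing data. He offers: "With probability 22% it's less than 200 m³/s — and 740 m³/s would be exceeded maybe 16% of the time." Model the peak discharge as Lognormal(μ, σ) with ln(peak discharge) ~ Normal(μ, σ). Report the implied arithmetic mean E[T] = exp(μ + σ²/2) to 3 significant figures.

E[T] ≈ 466 m³/s

If T ~ Lognormal(μ,σ) then ln T ~ Normal(μ,σ), so the p-quantile of ln T is μ + z_p·σ.
ln(200) = 5.298 and ln(740) = 6.607; z_{0.22} = -0.7722, z_{0.84} = 0.9945.
σ = (6.607 − 5.298)/(0.9945 − (-0.7722)) = 0.741.
μ = 5.298 − (-0.7722)·0.741 = 5.870.
E[T] = exp(μ + σ²/2) = exp(5.870 + 0.2742) = 466 m³/s.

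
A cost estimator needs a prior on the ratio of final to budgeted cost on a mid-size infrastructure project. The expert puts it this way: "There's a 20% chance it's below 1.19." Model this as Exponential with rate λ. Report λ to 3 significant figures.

P(T < 1.19) = 1 − e^(−λ·1.19) = 0.2, so λ = −ln(1−0.2)/1.19 = −ln(0.8)/1.19 = 0.188.

λ ≈ 0.188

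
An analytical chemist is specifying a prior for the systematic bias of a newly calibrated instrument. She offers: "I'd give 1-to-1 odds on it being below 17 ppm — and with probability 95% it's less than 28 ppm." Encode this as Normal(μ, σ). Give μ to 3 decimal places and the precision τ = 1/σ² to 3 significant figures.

μ = 17.000, τ = 0.0224

The p-quantile of Normal(μ,σ) is μ + z_p·σ, with z_{0.5} = 0 and z_{0.95} = 1.645.
Eliminate σ: μ = (z₂·x₁ − z₁·x₂)/(z₂ − z₁) = (1.645·17 − (0)·28)/1.645 = 17.000.
Then σ = (x₂ − x₁)/(z₂ − z₁) = (28 − 17)/1.645 = 6.688.
Precision τ = 1/σ² = 1/6.688² = 0.0224.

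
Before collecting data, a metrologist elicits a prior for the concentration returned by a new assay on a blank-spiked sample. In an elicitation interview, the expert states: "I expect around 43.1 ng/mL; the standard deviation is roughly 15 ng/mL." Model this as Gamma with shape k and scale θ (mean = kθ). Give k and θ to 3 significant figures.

For Gamma(k, scale θ): mean = kθ, variance = kθ², so CV = 1/√k.
CV = SD/mean = 15/43.1 = 0.348, hence k = 1/CV² = 8.26.
Then θ = mean/k = 43.1/8.26 = 5.22.

k ≈ 8.26, θ ≈ 5.22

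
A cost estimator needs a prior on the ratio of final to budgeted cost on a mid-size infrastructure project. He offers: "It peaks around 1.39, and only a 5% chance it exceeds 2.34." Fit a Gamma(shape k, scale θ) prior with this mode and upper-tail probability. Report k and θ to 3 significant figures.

Gamma(k,θ) with k>1 has mode (k−1)θ, so θ = 1.39/(k−1).
Need P(X < 2.34) = 0.95 with θ tied to k this way. Start at k = 2, θ = 1.39: P(X<2.34) ≈ 0.502.
Too low — raise k to concentrate. Iterating converges to k ≈ 11.3.
Then θ = 1.39/(11.3−1) ≈ 0.135.

k ≈ 11.3, θ ≈ 0.135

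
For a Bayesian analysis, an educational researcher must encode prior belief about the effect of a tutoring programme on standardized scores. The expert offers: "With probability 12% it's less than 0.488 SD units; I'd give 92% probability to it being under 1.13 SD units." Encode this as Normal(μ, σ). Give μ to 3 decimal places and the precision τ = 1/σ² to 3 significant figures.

μ = 0.780, τ = 16.2

The p-quantile of Normal(μ,σ) is μ + z_p·σ, with z_{0.12} = -1.175 and z_{0.92} = 1.405.
Eliminate σ: μ = (z₂·x₁ − z₁·x₂)/(z₂ − z₁) = (1.405·0.488 − (-1.175)·1.13)/2.58 = 0.780.
Then σ = (x₂ − x₁)/(z₂ − z₁) = (1.13 − 0.488)/2.58 = 0.249.
Precision τ = 1/σ² = 1/0.2488² = 16.2.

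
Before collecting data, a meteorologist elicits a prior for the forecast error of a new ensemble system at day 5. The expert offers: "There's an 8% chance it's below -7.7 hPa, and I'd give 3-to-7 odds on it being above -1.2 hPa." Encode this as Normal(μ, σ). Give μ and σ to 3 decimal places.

For Normal(μ,σ), the p-quantile is μ + z_p·σ. Here z_{0.08} = -1.405, z_{0.7} = 0.5244.
So -7.7 = μ − 1.405σ and -1.2 = μ + 0.5244σ.
Subtracting: σ = (-1.2 − -7.7)/(0.5244 − (-1.405)) = 3.369.
Then μ = -7.7 − (-1.405)·3.369 = -2.967.

μ = -2.967, σ = 3.369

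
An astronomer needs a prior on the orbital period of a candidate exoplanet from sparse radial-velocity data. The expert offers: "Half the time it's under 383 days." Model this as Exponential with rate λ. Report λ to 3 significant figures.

Exponential median = ln 2 / λ, so λ = ln 2 / 383.0 = 0.00181.

λ ≈ 0.00181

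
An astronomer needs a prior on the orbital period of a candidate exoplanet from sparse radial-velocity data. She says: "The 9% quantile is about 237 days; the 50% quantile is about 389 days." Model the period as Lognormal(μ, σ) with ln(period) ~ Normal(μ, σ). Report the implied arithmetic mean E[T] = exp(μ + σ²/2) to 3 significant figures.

E[T] ≈ 416 days

If T ~ Lognormal(μ,σ) then ln T ~ Normal(μ,σ), so the p-quantile of ln T is μ + z_p·σ.
ln(237) = 5.468 and ln(389) = 5.964; z_{0.09} = -1.341, z_{0.5} = 0.
σ = (5.964 − 5.468)/(0 − (-1.341)) = 0.370.
μ = 5.468 − (-1.341)·0.370 = 5.964.
E[T] = exp(μ + σ²/2) = exp(5.964 + 0.0683) = 416 days.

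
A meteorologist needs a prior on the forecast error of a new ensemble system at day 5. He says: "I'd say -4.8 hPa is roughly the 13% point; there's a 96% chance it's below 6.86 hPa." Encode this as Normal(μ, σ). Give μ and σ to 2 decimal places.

For Normal(μ,σ), the p-quantile is μ + z_p·σ. Here z_{0.13} = -1.126, z_{0.96} = 1.751.
So -4.8 = μ − 1.126σ and 6.86 = μ + 1.751σ.
Subtracting: σ = (6.86 − -4.8)/(1.751 − (-1.126)) = 4.05.
Then μ = -4.8 − (-1.126)·4.05 = -0.24.

μ = -0.24, σ = 4.05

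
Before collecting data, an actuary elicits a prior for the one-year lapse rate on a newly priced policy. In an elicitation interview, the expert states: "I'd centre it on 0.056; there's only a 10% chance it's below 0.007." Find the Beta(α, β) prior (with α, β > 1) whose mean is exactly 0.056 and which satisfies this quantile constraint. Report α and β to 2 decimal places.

With mean 0.056 fixed, write α = 0.056s, β = 0.944s where s = α+β.
Need P(θ < 0.007) = 0.1 under Beta(0.056s, 0.944s). Normal approximation: (q−m)/√(m(1−m)/s) ≈ z_{0.1} = -1.28, so s ≈ 0.056·0.944·(-1.28)²/(0.007−0.056)² = 36.2.
At s = 36.2: P(θ<0.007) ≈ 0.024. Adjusting to match 0.1 gives s ≈ 19.08.
So α = 0.056·19.08 ≈ 1.07, β = 0.944·19.08 ≈ 18.02.

α ≈ 1.07, β ≈ 18.02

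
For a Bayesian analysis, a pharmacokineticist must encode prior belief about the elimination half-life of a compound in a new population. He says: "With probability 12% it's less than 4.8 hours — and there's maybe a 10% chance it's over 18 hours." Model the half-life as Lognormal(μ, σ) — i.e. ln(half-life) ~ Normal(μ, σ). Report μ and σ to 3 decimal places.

μ ≈ 2.201, σ ≈ 0.538

If T ~ Lognormal(μ,σ) then ln T ~ Normal(μ,σ), so the p-quantile of ln T is μ + z_p·σ.
ln(4.8) = 1.569 and ln(18) = 2.89; z_{0.12} = -1.175, z_{0.9} = 1.282.
σ = (2.89 − 1.569)/(1.282 − (-1.175)) = 0.538.
μ = 1.569 − (-1.175)·0.538 = 2.201.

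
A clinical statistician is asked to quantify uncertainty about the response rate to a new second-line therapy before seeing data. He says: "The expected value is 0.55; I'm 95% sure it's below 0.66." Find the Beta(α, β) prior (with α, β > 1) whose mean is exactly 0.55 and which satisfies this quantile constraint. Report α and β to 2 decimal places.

With mean 0.55 fixed, write α = 0.55s, β = 0.45s where s = α+β.
Need P(θ < 0.66) = 0.95 under Beta(0.55s, 0.45s). Normal approximation: (q−m)/√(m(1−m)/s) ≈ z_{0.95} = 1.64, so s ≈ 0.55·0.45·(1.64)²/(0.66−0.55)² = 55.3.
At s = 55.3: P(θ<0.66) ≈ 0.953. Adjusting to match 0.95 gives s ≈ 53.40.
So α = 0.55·53.40 ≈ 29.37, β = 0.45·53.40 ≈ 24.03.

α ≈ 29.37, β ≈ 24.03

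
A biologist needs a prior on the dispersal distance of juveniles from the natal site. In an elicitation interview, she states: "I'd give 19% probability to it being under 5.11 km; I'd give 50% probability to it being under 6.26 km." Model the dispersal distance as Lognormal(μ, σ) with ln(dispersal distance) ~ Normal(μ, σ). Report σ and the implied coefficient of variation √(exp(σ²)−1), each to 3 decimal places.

σ ≈ 0.231, CV ≈ 0.234

If T ~ Lognormal(μ,σ) then ln T ~ Normal(μ,σ), so the p-quantile of ln T is μ + z_p·σ.
ln(5.11) = 1.631 and ln(6.26) = 1.834; z_{0.19} = -0.8779, z_{0.5} = 0.
σ = (1.834 − 1.631)/(0 − (-0.8779)) = 0.231.
μ = 1.631 − (-0.8779)·0.231 = 1.834.
CV = √(exp(σ²)−1) = √(exp(0.0535)−1) = 0.234.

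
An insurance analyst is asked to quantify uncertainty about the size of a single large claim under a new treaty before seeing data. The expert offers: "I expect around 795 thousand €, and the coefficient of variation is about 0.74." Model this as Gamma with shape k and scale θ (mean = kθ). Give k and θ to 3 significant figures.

k ≈ 1.83, θ ≈ 435

For Gamma(k, scale θ): mean = kθ, variance = kθ², so CV = 1/√k.
CV = 0.74, hence k = 1/CV² = 1.83.
Then θ = mean/k = 795/1.83 = 435.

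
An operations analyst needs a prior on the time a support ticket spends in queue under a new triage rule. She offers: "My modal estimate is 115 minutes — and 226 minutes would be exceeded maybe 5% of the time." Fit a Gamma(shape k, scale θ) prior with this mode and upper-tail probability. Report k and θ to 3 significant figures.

Gamma(k,θ) with k>1 has mode (k−1)θ, so θ = 115/(k−1).
Need P(X < 226) = 0.95 with θ tied to k this way. Start at k = 2, θ = 115: P(X<226) ≈ 0.584.
Too low — raise k to concentrate. Iterating converges to k ≈ 7.08.
Then θ = 115/(7.08−1) ≈ 18.9.

k ≈ 7.08, θ ≈ 18.9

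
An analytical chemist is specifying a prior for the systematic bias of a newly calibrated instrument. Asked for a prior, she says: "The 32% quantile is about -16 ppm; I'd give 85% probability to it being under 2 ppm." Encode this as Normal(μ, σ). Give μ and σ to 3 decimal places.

The p-quantile of Normal(μ,σ) is μ + z_p·σ, with z_{0.32} = -0.4677 and z_{0.85} = 1.036.
Eliminate σ: μ = (z₂·x₁ − z₁·x₂)/(z₂ − z₁) = (1.036·-16 − (-0.4677)·2)/1.504 = -10.403.
Then σ = (x₂ − x₁)/(z₂ − z₁) = (2 − -16)/1.504 = 11.967.

μ = -10.403, σ = 11.967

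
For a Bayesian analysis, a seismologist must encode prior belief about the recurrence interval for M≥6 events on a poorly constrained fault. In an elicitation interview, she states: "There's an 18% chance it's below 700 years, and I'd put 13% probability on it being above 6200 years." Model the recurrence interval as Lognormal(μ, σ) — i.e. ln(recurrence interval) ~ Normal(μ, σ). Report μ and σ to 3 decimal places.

If T ~ Lognormal(μ,σ) then ln T ~ Normal(μ,σ), so the p-quantile of ln T is μ + z_p·σ.
ln(700) = 6.551 and ln(6200) = 8.732; z_{0.18} = -0.9154, z_{0.87} = 1.126.
σ = (8.732 − 6.551)/(1.126 − (-0.9154)) = 1.068.
μ = 6.551 − (-0.9154)·1.068 = 7.529.

μ ≈ 7.529, σ ≈ 1.068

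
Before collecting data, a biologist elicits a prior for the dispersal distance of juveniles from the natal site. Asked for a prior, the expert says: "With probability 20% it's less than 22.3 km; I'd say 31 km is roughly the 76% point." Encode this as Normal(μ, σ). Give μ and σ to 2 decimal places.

μ = 27.03, σ = 5.62

The p-quantile of Normal(μ,σ) is μ + z_p·σ, with z_{0.2} = -0.8416 and z_{0.76} = 0.7063.
Eliminate σ: μ = (z₂·x₁ − z₁·x₂)/(z₂ − z₁) = (0.7063·22.3 − (-0.8416)·31)/1.548 = 27.03.
Then σ = (x₂ − x₁)/(z₂ − z₁) = (31 − 22.3)/1.548 = 5.62.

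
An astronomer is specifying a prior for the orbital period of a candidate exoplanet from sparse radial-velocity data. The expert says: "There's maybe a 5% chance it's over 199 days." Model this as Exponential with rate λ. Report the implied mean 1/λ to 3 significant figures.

mean ≈ 66.4 days

P(T > 199.0) = e^(−λ·199.0) = 0.05, so λ = −ln(0.05)/199.0 = 0.0151.
Mean = 1/λ = 66.4 days.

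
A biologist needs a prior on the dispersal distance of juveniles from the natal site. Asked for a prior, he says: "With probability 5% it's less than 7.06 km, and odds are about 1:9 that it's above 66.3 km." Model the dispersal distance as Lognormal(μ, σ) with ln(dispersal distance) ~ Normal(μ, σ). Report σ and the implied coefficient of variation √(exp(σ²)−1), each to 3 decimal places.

If T ~ Lognormal(μ,σ) then ln T ~ Normal(μ,σ), so the p-quantile of ln T is μ + z_p·σ.
ln(7.06) = 1.954 and ln(66.3) = 4.194; z_{0.05} = -1.645, z_{0.9} = 1.282.
σ = (4.194 − 1.954)/(1.282 − (-1.645)) = 0.765.
μ = 1.954 − (-1.645)·0.765 = 3.213.
CV = √(exp(σ²)−1) = √(exp(0.5858)−1) = 0.892.

σ ≈ 0.765, CV ≈ 0.892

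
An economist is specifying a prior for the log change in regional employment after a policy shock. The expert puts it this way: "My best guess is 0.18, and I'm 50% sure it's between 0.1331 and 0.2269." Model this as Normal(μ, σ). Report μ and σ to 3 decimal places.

A symmetric 50% interval runs μ ± z·σ with z = 0.6745.
Half-width = 0.0469, so σ = 0.0469/0.6745 = 0.070.
μ is the stated best guess, 0.180.

μ = 0.180, σ = 0.070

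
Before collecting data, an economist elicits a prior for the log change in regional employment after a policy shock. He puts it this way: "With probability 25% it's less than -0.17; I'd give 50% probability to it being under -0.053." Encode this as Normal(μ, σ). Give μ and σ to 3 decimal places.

The p-quantile of Normal(μ,σ) is μ + z_p·σ, with z_{0.25} = -0.6745 and z_{0.5} = 0.
Eliminate σ: μ = (z₂·x₁ − z₁·x₂)/(z₂ − z₁) = (0·-0.17 − (-0.6745)·-0.053)/0.6745 = -0.053.
Then σ = (x₂ − x₁)/(z₂ − z₁) = (-0.053 − -0.17)/0.6745 = 0.173.

μ = -0.053, σ = 0.173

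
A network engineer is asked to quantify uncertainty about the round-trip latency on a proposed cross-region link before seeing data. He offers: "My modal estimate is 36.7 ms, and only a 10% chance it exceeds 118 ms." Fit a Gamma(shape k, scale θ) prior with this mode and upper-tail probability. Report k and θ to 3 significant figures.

k ≈ 2.38, θ ≈ 26.5

Gamma(k,θ) with k>1 has mode (k−1)θ, so θ = 36.7/(k−1).
Need P(X < 118) = 0.9 with θ tied to k this way. Start at k = 2, θ = 36.7: P(X<118) ≈ 0.831.
Too low — raise k to concentrate. Iterating converges to k ≈ 2.38.
Then θ = 36.7/(2.38−1) ≈ 26.5.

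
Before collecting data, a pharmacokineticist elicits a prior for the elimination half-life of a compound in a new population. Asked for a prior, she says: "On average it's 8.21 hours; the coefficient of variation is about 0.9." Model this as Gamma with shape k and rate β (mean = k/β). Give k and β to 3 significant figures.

k ≈ 1.23, β ≈ 0.15

For Gamma(k, rate β): mean = k/β, variance = k/β², so CV = 1/√k.
CV = 0.9, hence k = 1/CV² = 1.23.
Then β = k/mean = 1.23/8.21 = 0.15.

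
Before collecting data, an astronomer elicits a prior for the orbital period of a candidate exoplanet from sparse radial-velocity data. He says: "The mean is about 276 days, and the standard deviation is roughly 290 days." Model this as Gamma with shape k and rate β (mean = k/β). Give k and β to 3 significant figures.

For Gamma(k, rate β): mean = k/β, variance = k/β², so CV = 1/√k.
CV = SD/mean = 290/276 = 1.051, hence k = 1/CV² = 0.906.
Then β = k/mean = 0.906/276 = 0.00328.

k ≈ 0.906, β ≈ 0.00328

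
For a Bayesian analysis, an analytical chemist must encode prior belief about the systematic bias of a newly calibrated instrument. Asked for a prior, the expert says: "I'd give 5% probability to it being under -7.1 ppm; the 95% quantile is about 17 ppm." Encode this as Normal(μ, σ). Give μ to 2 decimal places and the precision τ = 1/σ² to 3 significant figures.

μ = 4.95, τ = 0.0186

For Normal(μ,σ), the p-quantile is μ + z_p·σ. Here z_{0.05} = -1.645, z_{0.95} = 1.645.
So -7.1 = μ − 1.645σ and 17 = μ + 1.645σ.
Subtracting: σ = (17 − -7.1)/(1.645 − (-1.645)) = 7.33.
Then μ = -7.1 − (-1.645)·7.33 = 4.95.
Precision τ = 1/σ² = 1/7.326² = 0.0186.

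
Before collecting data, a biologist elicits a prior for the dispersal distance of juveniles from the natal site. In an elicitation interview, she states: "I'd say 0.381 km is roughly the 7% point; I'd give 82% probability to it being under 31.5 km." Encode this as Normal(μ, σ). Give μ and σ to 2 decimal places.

For Normal(μ,σ), the p-quantile is μ + z_p·σ. Here z_{0.07} = -1.476, z_{0.82} = 0.9154.
So 0.381 = μ − 1.476σ and 31.5 = μ + 0.9154σ.
Subtracting: σ = (31.5 − 0.381)/(0.9154 − (-1.476)) = 13.01.
Then μ = 0.381 − (-1.476)·13.01 = 19.59.

μ = 19.59, σ = 13.01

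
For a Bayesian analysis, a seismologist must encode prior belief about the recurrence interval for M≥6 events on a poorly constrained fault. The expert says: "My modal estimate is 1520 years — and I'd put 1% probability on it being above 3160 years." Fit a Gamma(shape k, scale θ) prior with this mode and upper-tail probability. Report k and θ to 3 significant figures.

k ≈ 10.1, θ ≈ 167

Gamma(k,θ) with k>1 has mode (k−1)θ, so θ = 1520/(k−1).
Need P(X < 3160) = 0.99 with θ tied to k this way. Start at k = 2, θ = 1520: P(X<3160) ≈ 0.615.
Too low — raise k to concentrate. Iterating converges to k ≈ 10.1.
Then θ = 1520/(10.1−1) ≈ 167.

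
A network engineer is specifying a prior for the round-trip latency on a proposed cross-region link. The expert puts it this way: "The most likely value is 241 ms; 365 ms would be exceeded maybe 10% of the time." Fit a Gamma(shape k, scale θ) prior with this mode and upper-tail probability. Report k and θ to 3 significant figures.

k ≈ 11.8, θ ≈ 22.3

Gamma(k,θ) with k>1 has mode (k−1)θ, so θ = 241/(k−1).
Need P(X < 365) = 0.9 with θ tied to k this way. Start at k = 2, θ = 241: P(X<365) ≈ 0.447.
Too low — raise k to concentrate. Iterating converges to k ≈ 11.8.
Then θ = 241/(11.8−1) ≈ 22.3.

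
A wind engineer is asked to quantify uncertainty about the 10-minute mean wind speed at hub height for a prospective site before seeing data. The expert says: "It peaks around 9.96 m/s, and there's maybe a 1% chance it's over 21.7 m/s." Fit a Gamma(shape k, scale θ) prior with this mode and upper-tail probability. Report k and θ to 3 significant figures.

k ≈ 8.97, θ ≈ 1.25

Gamma(k,θ) with k>1 has mode (k−1)θ, so θ = 9.96/(k−1).
Need P(X < 21.7) = 0.99 with θ tied to k this way. Start at k = 2, θ = 9.96: P(X<21.7) ≈ 0.640.
Too low — raise k to concentrate. Iterating converges to k ≈ 8.97.
Then θ = 9.96/(8.97−1) ≈ 1.25.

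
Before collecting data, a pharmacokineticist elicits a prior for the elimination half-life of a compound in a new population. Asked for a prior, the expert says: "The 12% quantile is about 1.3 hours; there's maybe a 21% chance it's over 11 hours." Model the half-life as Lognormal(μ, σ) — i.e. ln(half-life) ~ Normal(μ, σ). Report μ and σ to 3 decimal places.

If T ~ Lognormal(μ,σ) then ln T ~ Normal(μ,σ), so the p-quantile of ln T is μ + z_p·σ.
ln(1.3) = 0.2624 and ln(11) = 2.398; z_{0.12} = -1.175, z_{0.79} = 0.8064.
σ = (2.398 − 0.2624)/(0.8064 − (-1.175)) = 1.078.
μ = 0.2624 − (-1.175)·1.078 = 1.529.

μ ≈ 1.529, σ ≈ 1.078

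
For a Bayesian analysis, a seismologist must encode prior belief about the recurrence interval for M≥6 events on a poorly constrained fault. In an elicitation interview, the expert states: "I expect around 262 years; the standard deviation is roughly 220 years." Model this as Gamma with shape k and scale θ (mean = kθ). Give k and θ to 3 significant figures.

k ≈ 1.42, θ ≈ 185

For Gamma(k, scale θ): mean = kθ, variance = kθ², so CV = 1/√k.
CV = SD/mean = 220/262 = 0.8397, hence k = 1/CV² = 1.42.
Then θ = mean/k = 262/1.42 = 185.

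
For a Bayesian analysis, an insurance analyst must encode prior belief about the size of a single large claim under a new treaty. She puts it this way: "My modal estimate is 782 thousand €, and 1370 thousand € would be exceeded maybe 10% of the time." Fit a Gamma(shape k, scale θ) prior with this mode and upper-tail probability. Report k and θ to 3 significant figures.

Gamma(k,θ) with k>1 has mode (k−1)θ, so θ = 782/(k−1).
Need P(X < 1370) = 0.9 with θ tied to k this way. Start at k = 2, θ = 782: P(X<1370) ≈ 0.523.
Too low — raise k to concentrate. Iterating converges to k ≈ 7.04.
Then θ = 782/(7.04−1) ≈ 129.

k ≈ 7.04, θ ≈ 129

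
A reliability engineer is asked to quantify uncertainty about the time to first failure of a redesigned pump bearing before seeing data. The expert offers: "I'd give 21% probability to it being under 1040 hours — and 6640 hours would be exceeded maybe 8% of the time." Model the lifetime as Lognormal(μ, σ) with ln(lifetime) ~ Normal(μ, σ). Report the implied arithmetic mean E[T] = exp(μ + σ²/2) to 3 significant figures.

E[T] ≈ 2910 hours

If T ~ Lognormal(μ,σ) then ln T ~ Normal(μ,σ), so the p-quantile of ln T is μ + z_p·σ.
ln(1040) = 6.947 and ln(6640) = 8.801; z_{0.21} = -0.8064, z_{0.92} = 1.405.
σ = (8.801 − 6.947)/(1.405 − (-0.8064)) = 0.838.
μ = 6.947 − (-0.8064)·0.838 = 7.623.
E[T] = exp(μ + σ²/2) = exp(7.623 + 0.3514) = 2910 hours.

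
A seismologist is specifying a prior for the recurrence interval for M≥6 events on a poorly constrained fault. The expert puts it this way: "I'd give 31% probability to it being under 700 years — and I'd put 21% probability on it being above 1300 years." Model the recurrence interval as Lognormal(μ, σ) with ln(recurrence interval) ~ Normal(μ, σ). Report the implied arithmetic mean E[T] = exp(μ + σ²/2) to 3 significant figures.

E[T] ≈ 992 years

If T ~ Lognormal(μ,σ) then ln T ~ Normal(μ,σ), so the p-quantile of ln T is μ + z_p·σ.
ln(700) = 6.551 and ln(1300) = 7.17; z_{0.31} = -0.4959, z_{0.79} = 0.8064.
σ = (7.17 − 6.551)/(0.8064 − (-0.4959)) = 0.475.
μ = 6.551 − (-0.4959)·0.475 = 6.787.
E[T] = exp(μ + σ²/2) = exp(6.787 + 0.1130) = 992 years.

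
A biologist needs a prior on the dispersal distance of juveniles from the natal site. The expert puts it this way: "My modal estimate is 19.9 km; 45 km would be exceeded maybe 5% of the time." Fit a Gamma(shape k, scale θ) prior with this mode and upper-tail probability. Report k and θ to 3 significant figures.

k ≈ 5.12, θ ≈ 4.83

Gamma(k,θ) with k>1 has mode (k−1)θ, so θ = 19.9/(k−1).
Need P(X < 45) = 0.95 with θ tied to k this way. Start at k = 2, θ = 19.9: P(X<45) ≈ 0.660.
Too low — raise k to concentrate. Iterating converges to k ≈ 5.12.
Then θ = 19.9/(5.12−1) ≈ 4.83.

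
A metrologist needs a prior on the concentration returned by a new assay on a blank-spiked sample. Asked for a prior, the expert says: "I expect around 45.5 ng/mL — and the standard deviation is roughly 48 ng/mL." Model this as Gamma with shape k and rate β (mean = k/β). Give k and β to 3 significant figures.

For Gamma(k, rate β): mean = k/β, variance = k/β², so CV = 1/√k.
CV = SD/mean = 48/45.5 = 1.055, hence k = 1/CV² = 0.899.
Then β = k/mean = 0.899/45.5 = 0.0197.

k ≈ 0.899, β ≈ 0.0197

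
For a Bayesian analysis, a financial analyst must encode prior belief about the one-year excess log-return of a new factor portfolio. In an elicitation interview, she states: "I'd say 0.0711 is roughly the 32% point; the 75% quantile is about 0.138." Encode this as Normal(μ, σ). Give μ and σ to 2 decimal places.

μ = 0.10, σ = 0.06

The p-quantile of Normal(μ,σ) is μ + z_p·σ, with z_{0.32} = -0.4677 and z_{0.75} = 0.6745.
Eliminate σ: μ = (z₂·x₁ − z₁·x₂)/(z₂ − z₁) = (0.6745·0.0711 − (-0.4677)·0.138)/1.142 = 0.10.
Then σ = (x₂ − x₁)/(z₂ − z₁) = (0.138 − 0.0711)/1.142 = 0.06.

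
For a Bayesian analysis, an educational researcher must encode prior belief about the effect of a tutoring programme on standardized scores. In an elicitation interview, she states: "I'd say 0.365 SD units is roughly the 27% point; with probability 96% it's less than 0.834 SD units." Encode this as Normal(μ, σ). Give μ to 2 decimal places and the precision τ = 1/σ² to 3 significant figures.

μ = 0.49, τ = 25.4

For Normal(μ,σ), the p-quantile is μ + z_p·σ. Here z_{0.27} = -0.6128, z_{0.96} = 1.751.
So 0.365 = μ − 0.6128σ and 0.834 = μ + 1.751σ.
Subtracting: σ = (0.834 − 0.365)/(1.751 − (-0.6128)) = 0.20.
Then μ = 0.365 − (-0.6128)·0.20 = 0.49.
Precision τ = 1/σ² = 1/0.1984² = 25.4.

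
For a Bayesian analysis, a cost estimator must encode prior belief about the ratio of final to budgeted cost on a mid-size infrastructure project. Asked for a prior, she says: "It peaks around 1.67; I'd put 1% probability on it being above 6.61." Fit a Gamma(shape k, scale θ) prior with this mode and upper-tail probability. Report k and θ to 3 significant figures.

k ≈ 3.21, θ ≈ 0.754

Gamma(k,θ) with k>1 has mode (k−1)θ, so θ = 1.67/(k−1).
Need P(X < 6.61) = 0.99 with θ tied to k this way. Start at k = 2, θ = 1.67: P(X<6.61) ≈ 0.905.
Too low — raise k to concentrate. Iterating converges to k ≈ 3.21.
Then θ = 1.67/(3.21−1) ≈ 0.754.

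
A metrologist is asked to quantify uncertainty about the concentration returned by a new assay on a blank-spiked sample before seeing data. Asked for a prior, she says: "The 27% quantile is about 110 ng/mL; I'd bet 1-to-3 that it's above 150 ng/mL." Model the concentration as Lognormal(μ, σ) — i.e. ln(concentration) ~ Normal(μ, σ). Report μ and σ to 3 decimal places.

If T ~ Lognormal(μ,σ) then ln T ~ Normal(μ,σ), so the p-quantile of ln T is μ + z_p·σ.
ln(110) = 4.7 and ln(150) = 5.011; z_{0.27} = -0.6128, z_{0.75} = 0.6745.
σ = (5.011 − 4.7)/(0.6745 − (-0.6128)) = 0.241.
μ = 4.7 − (-0.6128)·0.241 = 4.848.

μ ≈ 4.848, σ ≈ 0.241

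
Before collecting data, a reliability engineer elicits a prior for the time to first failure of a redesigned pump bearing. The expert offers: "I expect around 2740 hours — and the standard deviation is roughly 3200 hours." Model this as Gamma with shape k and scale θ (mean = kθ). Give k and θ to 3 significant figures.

For Gamma(k, scale θ): mean = kθ, variance = kθ², so CV = 1/√k.
CV = SD/mean = 3200/2740 = 1.168, hence k = 1/CV² = 0.733.
Then θ = mean/k = 2740/0.733 = 3740.

k ≈ 0.733, θ ≈ 3740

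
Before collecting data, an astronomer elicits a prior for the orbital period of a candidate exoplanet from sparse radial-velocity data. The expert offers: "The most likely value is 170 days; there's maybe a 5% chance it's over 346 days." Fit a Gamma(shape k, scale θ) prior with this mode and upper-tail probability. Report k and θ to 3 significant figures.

Gamma(k,θ) with k>1 has mode (k−1)θ, so θ = 170/(k−1).
Need P(X < 346) = 0.95 with θ tied to k this way. Start at k = 2, θ = 170: P(X<346) ≈ 0.603.
Too low — raise k to concentrate. Iterating converges to k ≈ 6.48.
Then θ = 170/(6.48−1) ≈ 31.

k ≈ 6.48, θ ≈ 31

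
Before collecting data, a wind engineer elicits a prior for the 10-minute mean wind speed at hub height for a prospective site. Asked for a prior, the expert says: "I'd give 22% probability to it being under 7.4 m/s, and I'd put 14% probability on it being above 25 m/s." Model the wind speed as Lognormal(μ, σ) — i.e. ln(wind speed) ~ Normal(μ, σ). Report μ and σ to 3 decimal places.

μ ≈ 2.509, σ ≈ 0.657

If T ~ Lognormal(μ,σ) then ln T ~ Normal(μ,σ), so the p-quantile of ln T is μ + z_p·σ.
ln(7.4) = 2.001 and ln(25) = 3.219; z_{0.22} = -0.7722, z_{0.86} = 1.08.
σ = (3.219 − 2.001)/(1.08 − (-0.7722)) = 0.657.
μ = 2.001 − (-0.7722)·0.657 = 2.509.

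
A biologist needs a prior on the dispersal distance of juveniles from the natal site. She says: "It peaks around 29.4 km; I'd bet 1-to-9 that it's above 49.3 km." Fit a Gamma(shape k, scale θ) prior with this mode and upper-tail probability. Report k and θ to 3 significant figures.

k ≈ 8.07, θ ≈ 4.16

Gamma(k,θ) with k>1 has mode (k−1)θ, so θ = 29.4/(k−1).
Need P(X < 49.3) = 0.9 with θ tied to k this way. Start at k = 2, θ = 29.4: P(X<49.3) ≈ 0.500.
Too low — raise k to concentrate. Iterating converges to k ≈ 8.07.
Then θ = 29.4/(8.07−1) ≈ 4.16.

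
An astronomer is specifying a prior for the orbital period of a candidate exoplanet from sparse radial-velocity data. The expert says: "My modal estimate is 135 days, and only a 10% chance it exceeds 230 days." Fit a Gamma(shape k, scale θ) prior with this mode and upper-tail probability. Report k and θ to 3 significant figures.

k ≈ 7.67, θ ≈ 20.2

Gamma(k,θ) with k>1 has mode (k−1)θ, so θ = 135/(k−1).
Need P(X < 230) = 0.9 with θ tied to k this way. Start at k = 2, θ = 135: P(X<230) ≈ 0.508.
Too low — raise k to concentrate. Iterating converges to k ≈ 7.67.
Then θ = 135/(7.67−1) ≈ 20.2.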